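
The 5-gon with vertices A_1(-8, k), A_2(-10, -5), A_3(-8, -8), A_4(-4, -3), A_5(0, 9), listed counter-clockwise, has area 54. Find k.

Write out the shoelace sum; only the two edges meeting at A_1 involve k:
2·Area = [(0·k − (-8)·9) + ((-8)·(-5) − (-10)·k)] + -4
       = 10·k + 108 = 108
⇒ k = 0.

0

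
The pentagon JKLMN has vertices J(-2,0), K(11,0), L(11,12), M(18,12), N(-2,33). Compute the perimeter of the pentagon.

|JK| = √((13)² + (0)²) = √169 = 13
|KL| = √((0)² + (12)²) = √144 = 12
|LM| = √((7)² + (0)²) = √49 = 7
|MN| = √((-20)² + (21)²) = √841 = 29
|NJ| = √((0)² + (-33)²) = √1089 = 33
Perimeter = 13 + 12 + 7 + 29 + 33 = 94.

94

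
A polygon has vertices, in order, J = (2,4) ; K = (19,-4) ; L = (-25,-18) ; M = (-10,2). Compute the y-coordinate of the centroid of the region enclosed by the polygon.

-5.475

Apply Gauss's area formula. First the cross-terms c_i = x_i·y_{i+1} − x_{i+1}·y_i:
  -84, -442, -230, -44  ⇒  2A = -800, A = -400.
Then Σ (y_i + y_{i+1})·c_i = 13140, so ȳ = 13140 / (6·(-400)) = -5.475.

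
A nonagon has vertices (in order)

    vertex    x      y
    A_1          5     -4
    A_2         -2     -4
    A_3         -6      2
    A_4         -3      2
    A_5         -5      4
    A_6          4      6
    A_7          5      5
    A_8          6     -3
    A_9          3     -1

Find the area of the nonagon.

84.5

Apply the shoelace (surveyor's) formula: 2A = Σ (x_i·y_{i+1} − x_{i+1}·y_i), indices taken mod 9.
A_1→A_2: (5)(-4) − (-2)(-4) = -28
A_2→A_3: (-2)(2) − (-6)(-4) = -28
A_3→A_4: (-6)(2) − (-3)(2) = -6
A_4→A_5: (-3)(4) − (-5)(2) = -2
A_5→A_6: (-5)(6) − (4)(4) = -46
A_6→A_7: (4)(5) − (5)(6) = -10
A_7→A_8: (5)(-3) − (6)(5) = -45
A_8→A_9: (6)(-1) − (3)(-3) = 3
A_9→A_1: (3)(-4) − (5)(-1) = -7
Σ = -169
Area = |Σ|/2 = 84.5.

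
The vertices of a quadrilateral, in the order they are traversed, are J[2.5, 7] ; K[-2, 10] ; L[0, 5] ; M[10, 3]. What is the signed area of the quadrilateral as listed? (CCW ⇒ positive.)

20.75

Apply the surveyor's formula: 2A = Σ (x_i·y_{i+1} − x_{i+1}·y_i), indices taken mod 4.
Σ = (39) + (-10) + (-50) + (62.5) = 41.5
Signed area = Σ/2 = 20.75 (positive ⇒ counter-clockwise traversal).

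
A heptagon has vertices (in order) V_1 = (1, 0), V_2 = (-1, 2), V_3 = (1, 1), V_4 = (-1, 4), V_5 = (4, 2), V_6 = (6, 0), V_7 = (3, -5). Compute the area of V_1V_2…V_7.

25.5

Cross-terms: 2, -3, 5, -18, -12, -30, 5  ⇒  Σ = -51
Area = |Σ|/2 = 25.5.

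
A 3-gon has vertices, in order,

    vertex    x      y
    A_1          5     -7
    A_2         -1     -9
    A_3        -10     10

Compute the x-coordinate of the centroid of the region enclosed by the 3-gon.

Apply the shoelace formula. First the cross-terms c_i = x_i·y_{i+1} − x_{i+1}·y_i:
  -52, -100, 20  ⇒  2A = -132, A = -66.
Then Σ (x_i + x_{i+1})·c_i = 792, so x̄ = 792 / (6·(-66)) = -2.

-2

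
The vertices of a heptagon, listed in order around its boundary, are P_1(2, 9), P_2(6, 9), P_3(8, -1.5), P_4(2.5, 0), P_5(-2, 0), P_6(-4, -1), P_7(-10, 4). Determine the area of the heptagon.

Σ = (-36) + (-81) + (3.75) + (0) + (2) + (-26) + (-98) = -235.25
Area = |Σ|/2 = 117.625.

117.625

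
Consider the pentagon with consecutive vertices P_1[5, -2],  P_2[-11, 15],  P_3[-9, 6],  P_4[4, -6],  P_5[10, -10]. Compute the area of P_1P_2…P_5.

101

Apply the surveyor's formula: 2A = Σ (x_i·y_{i+1} − x_{i+1}·y_i), indices taken mod 5.
Σ = (53) + (69) + (30) + (20) + (30) = 202
Area = |Σ|/2 = 101.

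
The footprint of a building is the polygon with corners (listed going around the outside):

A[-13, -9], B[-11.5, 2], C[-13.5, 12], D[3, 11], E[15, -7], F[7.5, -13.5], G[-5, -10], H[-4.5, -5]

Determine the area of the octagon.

A→B: (-13)(2) − (-11.5)(-9) = -129.5
B→C: (-11.5)(12) − (-13.5)(2) = -111
C→D: (-13.5)(11) − (3)(12) = -184.5
D→E: (3)(-7) − (15)(11) = -186
E→F: (15)(-13.5) − (7.5)(-7) = -150
F→G: (7.5)(-10) − (-5)(-13.5) = -142.5
G→H: (-5)(-5) − (-4.5)(-10) = -20
H→A: (-4.5)(-9) − (-13)(-5) = -24.5
Σ = -948
Area = |Σ|/2 = 474.

474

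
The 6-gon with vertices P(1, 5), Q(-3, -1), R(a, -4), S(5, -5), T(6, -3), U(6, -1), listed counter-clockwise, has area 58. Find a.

-3

Write out the shoelace sum; only the two edges meeting at R involve a:
2·Area = [((-3)·(-4) − a·(-1)) + (a·(-5) − 5·(-4))] + 72
       = -4·a + 104 = 116
⇒ a = -3.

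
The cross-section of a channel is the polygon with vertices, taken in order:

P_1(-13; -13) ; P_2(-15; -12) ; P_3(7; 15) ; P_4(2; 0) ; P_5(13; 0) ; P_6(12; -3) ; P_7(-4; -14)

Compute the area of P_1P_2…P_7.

P_1→P_2: (-13)(-12) − (-15)(-13) = -39
P_2→P_3: (-15)(15) − (7)(-12) = -141
P_3→P_4: (7)(0) − (2)(15) = -30
P_4→P_5: (2)(0) − (13)(0) = 0
P_5→P_6: (13)(-3) − (12)(0) = -39
P_6→P_7: (12)(-14) − (-4)(-3) = -180
P_7→P_1: (-4)(-13) − (-13)(-14) = -130
Σ = -559
Area = |Σ|/2 = 279.5.

279.5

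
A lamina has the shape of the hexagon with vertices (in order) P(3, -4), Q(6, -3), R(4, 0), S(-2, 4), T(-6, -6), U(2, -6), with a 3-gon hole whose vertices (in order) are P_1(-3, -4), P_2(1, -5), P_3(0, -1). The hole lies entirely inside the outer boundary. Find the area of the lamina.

61

Outer boundary:
Apply the shoelace (surveyor's) formula: 2A = Σ (x_i·y_{i+1} − x_{i+1}·y_i), indices taken mod 6.
Σ = (15) + (12) + (16) + (36) + (48) + (10) = 137
Area = |Σ|/2 = 68.5.
Hole:
P_1→P_2: (-3)(-5) − (1)(-4) = 19
P_2→P_3: (1)(-1) − (0)(-5) = -1
P_3→P_1: (0)(-4) − (-3)(-1) = -3
Σ = 15
Area = |Σ|/2 = 7.5.
Net area = 68.5 − 7.5 = 61.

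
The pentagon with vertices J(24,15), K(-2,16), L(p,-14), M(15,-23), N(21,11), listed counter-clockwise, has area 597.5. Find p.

Write out the shoelace sum; only the two edges meeting at L involve p:
2·Area = [((-2)·(-14) − p·16) + (p·(-23) − 15·(-14))] + 1113
       = -39·p + 1351 = 1195
⇒ p = 4.

4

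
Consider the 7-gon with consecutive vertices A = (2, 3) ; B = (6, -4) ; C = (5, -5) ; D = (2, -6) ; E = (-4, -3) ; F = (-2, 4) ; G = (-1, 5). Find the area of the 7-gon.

Apply the shoelace formula: 2A = Σ (x_i·y_{i+1} − x_{i+1}·y_i), indices taken mod 7.
Σ = (-26) + (-10) + (-20) + (-30) + (-22) + (-6) + (-13) = -127
Area = |Σ|/2 = 63.5.

63.5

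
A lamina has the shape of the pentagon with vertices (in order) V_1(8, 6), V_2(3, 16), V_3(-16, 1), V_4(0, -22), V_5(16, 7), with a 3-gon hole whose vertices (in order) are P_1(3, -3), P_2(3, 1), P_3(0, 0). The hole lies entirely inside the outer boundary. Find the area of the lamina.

Outer boundary:
Apply Gauss's area formula: 2A = Σ (x_i·y_{i+1} − x_{i+1}·y_i), indices taken mod 5.
Cross-terms: 110, 259, 352, 352, 40  ⇒  Σ = 1113
Area = |Σ|/2 = 556.5.
Hole:
Apply Gauss's area formula: 2A = Σ (x_i·y_{i+1} − x_{i+1}·y_i), indices taken mod 3.
Σ = (12) + (0) + (0) = 12
Area = |Σ|/2 = 6.
Net area = 556.5 − 6 = 550.5.

550.5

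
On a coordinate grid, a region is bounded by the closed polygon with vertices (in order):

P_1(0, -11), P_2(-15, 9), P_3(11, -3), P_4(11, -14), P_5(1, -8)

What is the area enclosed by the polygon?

Apply the shoelace (surveyor's) formula: 2A = Σ (x_i·y_{i+1} − x_{i+1}·y_i), indices taken mod 5.
Σ = (-165) + (-54) + (-121) + (-74) + (-11) = -425
Area = |Σ|/2 = 212.5.

212.5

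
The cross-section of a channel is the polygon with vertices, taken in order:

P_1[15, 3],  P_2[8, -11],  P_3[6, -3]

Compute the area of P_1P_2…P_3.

42

Σ = (-189) + (42) + (63) = -84
Area = |Σ|/2 = 42.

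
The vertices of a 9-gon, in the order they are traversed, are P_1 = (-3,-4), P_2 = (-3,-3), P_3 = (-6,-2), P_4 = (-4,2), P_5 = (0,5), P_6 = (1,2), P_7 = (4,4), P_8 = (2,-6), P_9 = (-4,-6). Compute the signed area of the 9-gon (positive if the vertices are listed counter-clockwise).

-67

Apply the surveyor's formula: 2A = Σ (x_i·y_{i+1} − x_{i+1}·y_i), indices taken mod 9.
Σ = (-3) + (-12) + (-20) + (-20) + (-5) + (-4) + (-32) + (-36) + (-2) = -134
Signed area = Σ/2 = -67 (negative ⇒ clockwise traversal).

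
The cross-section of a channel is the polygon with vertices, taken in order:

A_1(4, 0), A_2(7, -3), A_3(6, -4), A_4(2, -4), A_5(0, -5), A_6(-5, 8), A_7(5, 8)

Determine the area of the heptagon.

92.5

A_1→A_2: (4)(-3) − (7)(0) = -12
A_2→A_3: (7)(-4) − (6)(-3) = -10
A_3→A_4: (6)(-4) − (2)(-4) = -16
A_4→A_5: (2)(-5) − (0)(-4) = -10
A_5→A_6: (0)(8) − (-5)(-5) = -25
A_6→A_7: (-5)(8) − (5)(8) = -80
A_7→A_1: (5)(0) − (4)(8) = -32
Σ = -185
Area = |Σ|/2 = 92.5.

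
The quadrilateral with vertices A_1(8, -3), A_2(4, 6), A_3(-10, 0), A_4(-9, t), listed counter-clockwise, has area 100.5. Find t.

Write out the shoelace sum; only the two edges meeting at A_4 involve t:
2·Area = [((-10)·t − (-9)·0) + ((-9)·(-3) − 8·t)] + 120
       = -18·t + 147 = 201
⇒ t = -3.

-3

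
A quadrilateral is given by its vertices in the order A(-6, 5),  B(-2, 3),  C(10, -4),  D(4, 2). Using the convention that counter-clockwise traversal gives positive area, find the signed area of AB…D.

19

Apply the shoelace formula: 2A = Σ (x_i·y_{i+1} − x_{i+1}·y_i), indices taken mod 4.
A→B: (-6)(3) − (-2)(5) = -8
B→C: (-2)(-4) − (10)(3) = -22
C→D: (10)(2) − (4)(-4) = 36
D→A: (4)(5) − (-6)(2) = 32
Σ = 38
Signed area = Σ/2 = 19 (positive ⇒ counter-clockwise traversal).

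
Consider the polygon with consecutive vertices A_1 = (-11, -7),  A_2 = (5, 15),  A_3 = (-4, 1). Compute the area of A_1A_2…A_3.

13

Apply the shoelace formula: 2A = Σ (x_i·y_{i+1} − x_{i+1}·y_i), indices taken mod 3.
Σ = (-130) + (65) + (39) = -26
Area = |Σ|/2 = 13.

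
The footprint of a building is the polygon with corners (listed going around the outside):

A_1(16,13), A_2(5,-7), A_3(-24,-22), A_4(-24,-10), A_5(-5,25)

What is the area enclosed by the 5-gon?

929

Apply the shoelace (surveyor's) formula: 2A = Σ (x_i·y_{i+1} − x_{i+1}·y_i), indices taken mod 5.
Cross-terms: -177, -278, -288, -650, -465  ⇒  Σ = -1858
Area = |Σ|/2 = 929.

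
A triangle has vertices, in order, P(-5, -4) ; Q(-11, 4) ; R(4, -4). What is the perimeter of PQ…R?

36

|PQ| = √((-6)² + (8)²) = √100 = 10
|QR| = √((15)² + (-8)²) = √289 = 17
|RP| = √((-9)² + (0)²) = √81 = 9
Perimeter = 10 + 17 + 9 = 36.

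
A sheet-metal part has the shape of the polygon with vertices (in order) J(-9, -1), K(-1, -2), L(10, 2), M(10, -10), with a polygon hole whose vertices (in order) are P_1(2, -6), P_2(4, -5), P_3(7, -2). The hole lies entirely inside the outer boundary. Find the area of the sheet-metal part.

Outer boundary:
Apply Gauss's area formula: 2A = Σ (x_i·y_{i+1} − x_{i+1}·y_i), indices taken mod 4.
J→K: (-9)(-2) − (-1)(-1) = 17
K→L: (-1)(2) − (10)(-2) = 18
L→M: (10)(-10) − (10)(2) = -120
M→J: (10)(-1) − (-9)(-10) = -100
Σ = -185
Area = |Σ|/2 = 92.5.
Hole:
Apply the surveyor's formula: 2A = Σ (x_i·y_{i+1} − x_{i+1}·y_i), indices taken mod 3.
Σ = (14) + (27) + (-38) = 3
Area = |Σ|/2 = 1.5.
Net area = 92.5 − 1.5 = 91.

91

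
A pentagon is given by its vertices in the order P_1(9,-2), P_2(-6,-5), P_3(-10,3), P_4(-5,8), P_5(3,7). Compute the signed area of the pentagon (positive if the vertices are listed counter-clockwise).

Cross-terms: -57, -68, -65, -59, -69  ⇒  Σ = -318
Signed area = Σ/2 = -159 (negative ⇒ clockwise traversal).

-159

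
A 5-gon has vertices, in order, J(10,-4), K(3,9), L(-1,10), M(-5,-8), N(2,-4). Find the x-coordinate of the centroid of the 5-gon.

Apply Gauss's area formula. First the cross-terms c_i = x_i·y_{i+1} − x_{i+1}·y_i:
  102, 39, 58, 36, 32  ⇒  2A = 267, A = 133.5.
Then Σ (x_i + x_{i+1})·c_i = 1332, so x̄ = 1332 / (6·133.5) = 148/89.

148/89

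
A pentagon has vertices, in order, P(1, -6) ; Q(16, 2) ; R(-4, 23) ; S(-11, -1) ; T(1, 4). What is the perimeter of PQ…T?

94

|PQ| = √((15)² + (8)²) = √289 = 17
|QR| = √((-20)² + (21)²) = √841 = 29
|RS| = √((-7)² + (-24)²) = √625 = 25
|ST| = √((12)² + (5)²) = √169 = 13
|TP| = √((0)² + (-10)²) = √100 = 10
Perimeter = 17 + 29 + 25 + 13 + 10 = 94.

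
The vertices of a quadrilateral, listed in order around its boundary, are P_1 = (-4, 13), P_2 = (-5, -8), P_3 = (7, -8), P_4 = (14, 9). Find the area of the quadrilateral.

P_1→P_2: (-4)(-8) − (-5)(13) = 97
P_2→P_3: (-5)(-8) − (7)(-8) = 96
P_3→P_4: (7)(9) − (14)(-8) = 175
P_4→P_1: (14)(13) − (-4)(9) = 218
Σ = 586
Area = |Σ|/2 = 293.

293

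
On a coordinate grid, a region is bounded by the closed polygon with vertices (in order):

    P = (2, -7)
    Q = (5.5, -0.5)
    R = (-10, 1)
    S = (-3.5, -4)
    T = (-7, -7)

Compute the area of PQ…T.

70.5

Apply Gauss's area formula: 2A = Σ (x_i·y_{i+1} − x_{i+1}·y_i), indices taken mod 5.
Σ = (37.5) + (0.5) + (43.5) + (-3.5) + (63) = 141
Area = |Σ|/2 = 70.5.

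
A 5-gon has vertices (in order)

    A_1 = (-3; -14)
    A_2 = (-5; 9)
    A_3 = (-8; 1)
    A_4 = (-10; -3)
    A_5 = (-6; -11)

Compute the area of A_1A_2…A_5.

73.5

Apply the shoelace (surveyor's) formula: 2A = Σ (x_i·y_{i+1} − x_{i+1}·y_i), indices taken mod 5.
Σ = (-97) + (67) + (34) + (92) + (51) = 147
Area = |Σ|/2 = 73.5.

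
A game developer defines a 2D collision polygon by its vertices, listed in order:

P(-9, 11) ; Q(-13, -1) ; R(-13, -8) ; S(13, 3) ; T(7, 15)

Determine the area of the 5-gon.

347

Apply Gauss's area formula: 2A = Σ (x_i·y_{i+1} − x_{i+1}·y_i), indices taken mod 5.
P→Q: (-9)(-1) − (-13)(11) = 152
Q→R: (-13)(-8) − (-13)(-1) = 91
R→S: (-13)(3) − (13)(-8) = 65
S→T: (13)(15) − (7)(3) = 174
T→P: (7)(11) − (-9)(15) = 212
Σ = 694
Area = |Σ|/2 = 347.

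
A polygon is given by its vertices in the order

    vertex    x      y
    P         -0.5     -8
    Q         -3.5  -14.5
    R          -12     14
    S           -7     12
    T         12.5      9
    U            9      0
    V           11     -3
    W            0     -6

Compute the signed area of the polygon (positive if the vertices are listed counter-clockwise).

-339.875

Apply the shoelace formula: 2A = Σ (x_i·y_{i+1} − x_{i+1}·y_i), indices taken mod 8.
Σ = (-20.75) + (-223) + (-46) + (-213) + (-81) + (-27) + (-66) + (-3) = -679.75
Signed area = Σ/2 = -339.875 (negative ⇒ clockwise traversal).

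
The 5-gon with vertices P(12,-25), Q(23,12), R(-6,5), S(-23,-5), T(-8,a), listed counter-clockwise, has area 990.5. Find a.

Write out the shoelace sum; only the two edges meeting at T involve a:
2·Area = [((-23)·a − (-8)·(-5)) + ((-8)·(-25) − 12·a)] + 1051
       = -35·a + 1211 = 1981
⇒ a = -22.

-22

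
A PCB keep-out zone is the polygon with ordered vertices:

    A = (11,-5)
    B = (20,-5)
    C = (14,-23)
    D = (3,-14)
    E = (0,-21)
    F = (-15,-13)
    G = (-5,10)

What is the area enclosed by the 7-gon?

575

Cross-terms: 45, -390, -127, -63, -315, -215, -85  ⇒  Σ = -1150
Area = |Σ|/2 = 575.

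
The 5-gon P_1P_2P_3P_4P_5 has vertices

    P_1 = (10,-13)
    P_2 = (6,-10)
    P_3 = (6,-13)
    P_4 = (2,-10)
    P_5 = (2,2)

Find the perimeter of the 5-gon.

42

|P_1P_2| = √((-4)² + (3)²) = √25 = 5
|P_2P_3| = √((0)² + (-3)²) = √9 = 3
|P_3P_4| = √((-4)² + (3)²) = √25 = 5
|P_4P_5| = √((0)² + (12)²) = √144 = 12
|P_5P_1| = √((8)² + (-15)²) = √289 = 17
Perimeter = 5 + 3 + 5 + 12 + 17 = 42.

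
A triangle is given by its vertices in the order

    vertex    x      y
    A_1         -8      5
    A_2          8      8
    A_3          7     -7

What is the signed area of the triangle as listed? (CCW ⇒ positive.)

Cross-terms: -104, -112, -21  ⇒  Σ = -237
Signed area = Σ/2 = -118.5 (negative ⇒ clockwise traversal).

-118.5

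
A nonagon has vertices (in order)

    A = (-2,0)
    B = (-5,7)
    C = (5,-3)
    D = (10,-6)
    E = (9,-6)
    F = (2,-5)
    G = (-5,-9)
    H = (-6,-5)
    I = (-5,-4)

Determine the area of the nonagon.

77

Apply the surveyor's formula: 2A = Σ (x_i·y_{i+1} − x_{i+1}·y_i), indices taken mod 9.
Σ = (-14) + (-20) + (0) + (-6) + (-33) + (-43) + (-29) + (-1) + (-8) = -154
Area = |Σ|/2 = 77.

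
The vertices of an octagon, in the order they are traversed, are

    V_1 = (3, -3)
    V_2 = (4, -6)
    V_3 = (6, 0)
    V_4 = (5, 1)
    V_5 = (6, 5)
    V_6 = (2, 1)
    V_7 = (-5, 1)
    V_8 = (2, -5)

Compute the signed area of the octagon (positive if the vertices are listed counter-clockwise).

Apply the surveyor's formula: 2A = Σ (x_i·y_{i+1} − x_{i+1}·y_i), indices taken mod 8.
Σ = (-6) + (36) + (6) + (19) + (-4) + (7) + (23) + (9) = 90
Signed area = Σ/2 = 45 (positive ⇒ counter-clockwise traversal).

45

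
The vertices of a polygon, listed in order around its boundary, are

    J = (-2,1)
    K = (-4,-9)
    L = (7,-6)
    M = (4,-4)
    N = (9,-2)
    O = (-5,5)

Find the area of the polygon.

J→K: (-2)(-9) − (-4)(1) = 22
K→L: (-4)(-6) − (7)(-9) = 87
L→M: (7)(-4) − (4)(-6) = -4
M→N: (4)(-2) − (9)(-4) = 28
N→O: (9)(5) − (-5)(-2) = 35
O→J: (-5)(1) − (-2)(5) = 5
Σ = 173
Area = |Σ|/2 = 86.5.

86.5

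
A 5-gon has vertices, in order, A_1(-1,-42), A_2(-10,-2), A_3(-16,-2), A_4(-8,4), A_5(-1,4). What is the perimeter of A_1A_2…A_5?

110

|A_1A_2| = √((-9)² + (40)²) = √1681 = 41
|A_2A_3| = √((-6)² + (0)²) = √36 = 6
|A_3A_4| = √((8)² + (6)²) = √100 = 10
|A_4A_5| = √((7)² + (0)²) = √49 = 7
|A_5A_1| = √((0)² + (-46)²) = √2116 = 46
Perimeter = 41 + 6 + 10 + 7 + 46 = 110.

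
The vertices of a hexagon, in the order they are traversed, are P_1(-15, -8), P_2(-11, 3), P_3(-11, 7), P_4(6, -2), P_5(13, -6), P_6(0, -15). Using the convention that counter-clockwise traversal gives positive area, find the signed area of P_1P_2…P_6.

-313.5

Σ = (-133) + (-44) + (-20) + (-10) + (-195) + (-225) = -627
Signed area = Σ/2 = -313.5 (negative ⇒ clockwise traversal).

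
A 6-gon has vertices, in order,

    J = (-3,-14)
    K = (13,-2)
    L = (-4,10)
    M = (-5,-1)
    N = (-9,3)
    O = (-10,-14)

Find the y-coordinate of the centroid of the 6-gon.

Apply Gauss's area formula. First the cross-terms c_i = x_i·y_{i+1} − x_{i+1}·y_i:
  188, 122, 54, -24, 156, 98  ⇒  2A = 594, A = 297.
Then Σ (y_i + y_{i+1})·c_i = -6054, so ȳ = -6054 / (6·297) = -1009/297.

-1009/297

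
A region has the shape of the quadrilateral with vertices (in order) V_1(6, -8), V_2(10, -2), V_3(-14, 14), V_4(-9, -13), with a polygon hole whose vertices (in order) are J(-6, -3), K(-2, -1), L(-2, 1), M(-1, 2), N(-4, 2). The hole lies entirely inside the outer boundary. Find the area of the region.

Outer boundary:
Apply the shoelace (surveyor's) formula: 2A = Σ (x_i·y_{i+1} − x_{i+1}·y_i), indices taken mod 4.
Cross-terms: 68, 112, 308, 150  ⇒  Σ = 638
Area = |Σ|/2 = 319.
Hole:
Σ = (0) + (-4) + (-3) + (6) + (24) = 23
Area = |Σ|/2 = 11.5.
Net area = 319 − 11.5 = 307.5.

307.5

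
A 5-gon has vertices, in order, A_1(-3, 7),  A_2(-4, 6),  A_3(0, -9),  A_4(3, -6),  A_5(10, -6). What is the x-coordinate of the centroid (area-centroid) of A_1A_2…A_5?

259/167

Apply the shoelace (surveyor's) formula. First the cross-terms c_i = x_i·y_{i+1} − x_{i+1}·y_i:
  10, 36, 27, 42, 52  ⇒  2A = 167, A = 83.5.
Then Σ (x_i + x_{i+1})·c_i = 777, so x̄ = 777 / (6·83.5) = 259/167.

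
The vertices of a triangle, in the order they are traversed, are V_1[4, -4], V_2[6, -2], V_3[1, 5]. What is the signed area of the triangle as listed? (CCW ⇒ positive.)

12

V_1→V_2: (4)(-2) − (6)(-4) = 16
V_2→V_3: (6)(5) − (1)(-2) = 32
V_3→V_1: (1)(-4) − (4)(5) = -24
Σ = 24
Signed area = Σ/2 = 12 (positive ⇒ counter-clockwise traversal).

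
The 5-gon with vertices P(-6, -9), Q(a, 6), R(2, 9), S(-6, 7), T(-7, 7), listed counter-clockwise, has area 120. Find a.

The doubled signed area Σ (x_i y_{i+1} − x_{i+1} y_i) is linear in a.
With a=0 it equals 132; the coefficient of a is 18 (from the two edges through Q).
So 18·a + 132 = 2·120 = 240 ⇒ a = 6.

6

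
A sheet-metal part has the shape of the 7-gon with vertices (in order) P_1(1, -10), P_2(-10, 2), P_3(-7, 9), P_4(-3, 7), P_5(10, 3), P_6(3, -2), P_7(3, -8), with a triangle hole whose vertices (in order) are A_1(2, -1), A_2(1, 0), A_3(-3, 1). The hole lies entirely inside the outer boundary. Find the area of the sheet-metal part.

170.5

Outer boundary:
Σ = (-98) + (-76) + (-22) + (-79) + (-29) + (-18) + (-22) = -344
Area = |Σ|/2 = 172.
Hole:
Σ = (1) + (1) + (1) = 3
Area = |Σ|/2 = 1.5.
Net area = 172 − 1.5 = 170.5.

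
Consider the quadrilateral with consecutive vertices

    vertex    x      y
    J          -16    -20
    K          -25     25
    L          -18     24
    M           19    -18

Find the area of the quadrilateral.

Σ = (-900) + (-150) + (-132) + (-668) = -1850
Area = |Σ|/2 = 925.

925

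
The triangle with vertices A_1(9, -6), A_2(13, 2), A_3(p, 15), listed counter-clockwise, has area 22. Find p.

The doubled signed area Σ (x_i y_{i+1} − x_{i+1} y_i) is linear in p.
With p=0 it equals 156; the coefficient of p is -8 (from the two edges through A_3).
So -8·p + 156 = 2·22 = 44 ⇒ p = 14.

14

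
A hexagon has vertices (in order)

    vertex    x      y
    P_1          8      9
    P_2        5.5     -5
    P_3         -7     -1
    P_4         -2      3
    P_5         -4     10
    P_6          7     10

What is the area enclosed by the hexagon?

144

Apply Gauss's area formula: 2A = Σ (x_i·y_{i+1} − x_{i+1}·y_i), indices taken mod 6.
Cross-terms: -89.5, -40.5, -23, -8, -110, -17  ⇒  Σ = -288
Area = |Σ|/2 = 144.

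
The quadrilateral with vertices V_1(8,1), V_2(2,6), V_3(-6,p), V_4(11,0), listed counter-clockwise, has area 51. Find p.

-1

The doubled signed area Σ (x_i y_{i+1} − x_{i+1} y_i) is linear in p.
With p=0 it equals 93; the coefficient of p is -9 (from the two edges through V_3).
So -9·p + 93 = 2·51 = 102 ⇒ p = -1.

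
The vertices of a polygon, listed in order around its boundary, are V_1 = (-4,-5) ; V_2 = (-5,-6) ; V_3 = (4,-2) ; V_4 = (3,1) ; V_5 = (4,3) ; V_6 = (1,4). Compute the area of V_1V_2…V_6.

Apply the shoelace formula: 2A = Σ (x_i·y_{i+1} − x_{i+1}·y_i), indices taken mod 6.
Σ = (-1) + (34) + (10) + (5) + (13) + (11) = 72
Area = |Σ|/2 = 36.

36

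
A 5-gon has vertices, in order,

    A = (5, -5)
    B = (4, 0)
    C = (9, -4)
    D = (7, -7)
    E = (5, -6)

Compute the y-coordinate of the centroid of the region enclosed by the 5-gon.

Apply the shoelace (surveyor's) formula. First the cross-terms c_i = x_i·y_{i+1} − x_{i+1}·y_i:
  20, -16, -35, -7, 5  ⇒  2A = -33, A = -16.5.
Then Σ (y_i + y_{i+1})·c_i = 385, so ȳ = 385 / (6·(-16.5)) = -35/9.

-35/9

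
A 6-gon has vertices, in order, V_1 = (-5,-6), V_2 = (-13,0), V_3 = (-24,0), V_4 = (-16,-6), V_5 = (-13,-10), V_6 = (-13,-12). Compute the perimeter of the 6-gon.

48

|V_1V_2| = √((-8)² + (6)²) = √100 = 10
|V_2V_3| = √((-11)² + (0)²) = √121 = 11
|V_3V_4| = √((8)² + (-6)²) = √100 = 10
|V_4V_5| = √((3)² + (-4)²) = √25 = 5
|V_5V_6| = √((0)² + (-2)²) = √4 = 2
|V_6V_1| = √((8)² + (6)²) = √100 = 10
Perimeter = 10 + 11 + 10 + 5 + 2 + 10 = 48.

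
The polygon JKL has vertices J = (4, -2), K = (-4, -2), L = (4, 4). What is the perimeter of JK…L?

|JK| = √((-8)² + (0)²) = √64 = 8
|KL| = √((8)² + (6)²) = √100 = 10
|LJ| = √((0)² + (-6)²) = √36 = 6
Perimeter = 8 + 10 + 6 = 24.

24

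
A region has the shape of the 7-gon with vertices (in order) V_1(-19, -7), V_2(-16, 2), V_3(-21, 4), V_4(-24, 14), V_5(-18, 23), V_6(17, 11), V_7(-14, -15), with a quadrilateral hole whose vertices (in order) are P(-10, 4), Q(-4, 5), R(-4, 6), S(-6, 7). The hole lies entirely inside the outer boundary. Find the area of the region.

765.5

Outer boundary:
Apply the surveyor's formula: 2A = Σ (x_i·y_{i+1} − x_{i+1}·y_i), indices taken mod 7.
Σ = (-150) + (-22) + (-198) + (-300) + (-589) + (-101) + (-187) = -1547
Area = |Σ|/2 = 773.5.
Hole:
Apply the surveyor's formula: 2A = Σ (x_i·y_{i+1} − x_{i+1}·y_i), indices taken mod 4.
Cross-terms: -34, -4, 8, 46  ⇒  Σ = 16
Area = |Σ|/2 = 8.
Net area = 773.5 − 8 = 765.5.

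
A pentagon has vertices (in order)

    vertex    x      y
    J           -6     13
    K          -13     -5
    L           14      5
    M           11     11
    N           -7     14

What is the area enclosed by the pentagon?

263.5

Apply the shoelace formula: 2A = Σ (x_i·y_{i+1} − x_{i+1}·y_i), indices taken mod 5.
Cross-terms: 199, 5, 99, 231, -7  ⇒  Σ = 527
Area = |Σ|/2 = 263.5.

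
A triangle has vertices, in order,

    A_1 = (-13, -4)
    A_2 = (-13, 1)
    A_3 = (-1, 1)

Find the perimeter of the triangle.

|A_1A_2| = √((0)² + (5)²) = √25 = 5
|A_2A_3| = √((12)² + (0)²) = √144 = 12
|A_3A_1| = √((-12)² + (-5)²) = √169 = 13
Perimeter = 5 + 12 + 13 = 30.

30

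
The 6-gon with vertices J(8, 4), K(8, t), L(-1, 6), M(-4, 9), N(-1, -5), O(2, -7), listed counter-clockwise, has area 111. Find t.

Write out the shoelace sum; only the two edges meeting at K involve t:
2·Area = [(8·t − 8·4) + (8·6 − (-1)·t)] + 125
       = 9·t + 141 = 222
⇒ t = 9.

9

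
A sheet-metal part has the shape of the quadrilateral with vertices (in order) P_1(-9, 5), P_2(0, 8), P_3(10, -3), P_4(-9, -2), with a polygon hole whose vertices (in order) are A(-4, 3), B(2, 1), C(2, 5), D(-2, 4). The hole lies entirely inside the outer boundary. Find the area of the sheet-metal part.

Outer boundary:
Σ = (-72) + (-80) + (-47) + (-63) = -262
Area = |Σ|/2 = 131.
Hole:
Apply the surveyor's formula: 2A = Σ (x_i·y_{i+1} − x_{i+1}·y_i), indices taken mod 4.
Σ = (-10) + (8) + (18) + (10) = 26
Area = |Σ|/2 = 13.
Net area = 131 − 13 = 118.

118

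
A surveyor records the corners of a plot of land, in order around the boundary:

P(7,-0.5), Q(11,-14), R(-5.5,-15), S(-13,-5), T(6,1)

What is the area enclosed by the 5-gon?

P→Q: (7)(-14) − (11)(-0.5) = -92.5
Q→R: (11)(-15) − (-5.5)(-14) = -242
R→S: (-5.5)(-5) − (-13)(-15) = -167.5
S→T: (-13)(1) − (6)(-5) = 17
T→P: (6)(-0.5) − (7)(1) = -10
Σ = -495
Area = |Σ|/2 = 247.5.

247.5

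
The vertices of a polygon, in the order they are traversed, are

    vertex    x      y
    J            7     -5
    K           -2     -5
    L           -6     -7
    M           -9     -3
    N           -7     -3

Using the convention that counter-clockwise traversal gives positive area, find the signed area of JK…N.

Cross-terms: -45, -16, -45, 6, 56  ⇒  Σ = -44
Signed area = Σ/2 = -22 (negative ⇒ clockwise traversal).

-22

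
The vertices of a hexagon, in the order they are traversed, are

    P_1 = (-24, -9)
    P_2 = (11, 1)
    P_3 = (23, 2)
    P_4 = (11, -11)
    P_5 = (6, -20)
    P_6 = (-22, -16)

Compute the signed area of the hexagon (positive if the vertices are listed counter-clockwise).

P_1→P_2: (-24)(1) − (11)(-9) = 75
P_2→P_3: (11)(2) − (23)(1) = -1
P_3→P_4: (23)(-11) − (11)(2) = -275
P_4→P_5: (11)(-20) − (6)(-11) = -154
P_5→P_6: (6)(-16) − (-22)(-20) = -536
P_6→P_1: (-22)(-9) − (-24)(-16) = -186
Σ = -1077
Signed area = Σ/2 = -538.5 (negative ⇒ clockwise traversal).

-538.5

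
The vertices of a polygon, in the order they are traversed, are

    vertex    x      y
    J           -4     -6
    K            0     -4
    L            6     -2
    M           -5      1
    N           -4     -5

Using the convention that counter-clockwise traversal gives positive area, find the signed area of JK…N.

Apply the shoelace formula: 2A = Σ (x_i·y_{i+1} − x_{i+1}·y_i), indices taken mod 5.
Σ = (16) + (24) + (-4) + (29) + (4) = 69
Signed area = Σ/2 = 34.5 (positive ⇒ counter-clockwise traversal).

34.5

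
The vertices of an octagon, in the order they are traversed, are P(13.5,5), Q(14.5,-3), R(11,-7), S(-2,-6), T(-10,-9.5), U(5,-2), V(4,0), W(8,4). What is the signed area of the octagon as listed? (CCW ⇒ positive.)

Cross-terms: -113, -68.5, -80, -41, 67.5, 8, 16, -14  ⇒  Σ = -225
Signed area = Σ/2 = -112.5 (negative ⇒ clockwise traversal).

-112.5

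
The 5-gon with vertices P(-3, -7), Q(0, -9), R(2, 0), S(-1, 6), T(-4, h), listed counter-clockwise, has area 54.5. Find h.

0

The doubled signed area Σ (x_i y_{i+1} − x_{i+1} y_i) is linear in h.
With h=0 it equals 109; the coefficient of h is 2 (from the two edges through T).
So 2·h + 109 = 2·54.5 = 109 ⇒ h = 0.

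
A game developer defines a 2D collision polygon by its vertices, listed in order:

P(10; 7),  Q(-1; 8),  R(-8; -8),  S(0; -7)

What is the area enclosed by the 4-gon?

142.5

Apply Gauss's area formula: 2A = Σ (x_i·y_{i+1} − x_{i+1}·y_i), indices taken mod 4.
Cross-terms: 87, 72, 56, 70  ⇒  Σ = 285
Area = |Σ|/2 = 142.5.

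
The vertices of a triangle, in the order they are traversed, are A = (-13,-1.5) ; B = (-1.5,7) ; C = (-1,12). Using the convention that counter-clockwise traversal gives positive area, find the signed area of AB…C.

26.625

Apply the shoelace formula: 2A = Σ (x_i·y_{i+1} − x_{i+1}·y_i), indices taken mod 3.
Σ = (-93.25) + (-11) + (157.5) = 53.25
Signed area = Σ/2 = 26.625 (positive ⇒ counter-clockwise traversal).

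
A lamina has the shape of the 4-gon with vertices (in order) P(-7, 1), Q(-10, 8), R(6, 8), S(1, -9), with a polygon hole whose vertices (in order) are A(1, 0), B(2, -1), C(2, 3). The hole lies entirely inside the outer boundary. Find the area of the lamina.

Outer boundary:
Apply the shoelace (surveyor's) formula: 2A = Σ (x_i·y_{i+1} − x_{i+1}·y_i), indices taken mod 4.
Σ = (-46) + (-128) + (-62) + (-62) = -298
Area = |Σ|/2 = 149.
Hole:
Apply the shoelace formula: 2A = Σ (x_i·y_{i+1} − x_{i+1}·y_i), indices taken mod 3.
Σ = (-1) + (8) + (-3) = 4
Area = |Σ|/2 = 2.
Net area = 149 − 2 = 147.

147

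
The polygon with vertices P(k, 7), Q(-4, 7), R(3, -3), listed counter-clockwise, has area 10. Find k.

-2

Write out the shoelace sum; only the two edges meeting at P involve k:
2·Area = [(3·7 − k·(-3)) + (k·7 − (-4)·7)] + -9
       = 10·k + 40 = 20
⇒ k = -2.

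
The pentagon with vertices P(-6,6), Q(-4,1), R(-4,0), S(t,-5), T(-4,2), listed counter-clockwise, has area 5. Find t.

0

Write out the shoelace sum; only the two edges meeting at S involve t:
2·Area = [((-4)·(-5) − t·0) + (t·2 − (-4)·(-5))] + 10
       = 2·t + 10 = 10
⇒ t = 0.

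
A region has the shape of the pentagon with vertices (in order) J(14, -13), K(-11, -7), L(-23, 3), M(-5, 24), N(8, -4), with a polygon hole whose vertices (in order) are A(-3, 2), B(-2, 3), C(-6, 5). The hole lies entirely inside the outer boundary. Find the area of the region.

593

Outer boundary:
Cross-terms: -241, -194, -537, -172, -48  ⇒  Σ = -1192
Area = |Σ|/2 = 596.
Hole:
Apply the shoelace (surveyor's) formula: 2A = Σ (x_i·y_{i+1} − x_{i+1}·y_i), indices taken mod 3.
Σ = (-5) + (8) + (3) = 6
Area = |Σ|/2 = 3.
Net area = 596 − 3 = 593.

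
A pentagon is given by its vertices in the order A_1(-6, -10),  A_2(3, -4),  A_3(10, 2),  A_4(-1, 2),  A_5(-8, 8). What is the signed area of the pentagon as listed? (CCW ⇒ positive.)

129

Apply the shoelace (surveyor's) formula: 2A = Σ (x_i·y_{i+1} − x_{i+1}·y_i), indices taken mod 5.
Σ = (54) + (46) + (22) + (8) + (128) = 258
Signed area = Σ/2 = 129 (positive ⇒ counter-clockwise traversal).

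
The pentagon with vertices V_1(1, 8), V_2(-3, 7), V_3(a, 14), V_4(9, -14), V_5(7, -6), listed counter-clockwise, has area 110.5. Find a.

-12

The doubled signed area Σ (x_i y_{i+1} − x_{i+1} y_i) is linear in a.
With a=0 it equals -31; the coefficient of a is -21 (from the two edges through V_3).
So -21·a + -31 = 2·110.5 = 221 ⇒ a = -12.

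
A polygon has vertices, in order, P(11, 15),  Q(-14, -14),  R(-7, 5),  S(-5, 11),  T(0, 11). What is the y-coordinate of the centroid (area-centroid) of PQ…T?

181/51

Apply the shoelace formula. First the cross-terms c_i = x_i·y_{i+1} − x_{i+1}·y_i:
  56, -168, -52, -55, -121  ⇒  2A = -340, A = -170.
Then Σ (y_i + y_{i+1})·c_i = -3620, so ȳ = -3620 / (6·(-170)) = 181/51.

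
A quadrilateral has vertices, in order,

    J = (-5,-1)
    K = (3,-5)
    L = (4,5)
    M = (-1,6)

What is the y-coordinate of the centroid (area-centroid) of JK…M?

Apply the surveyor's formula. First the cross-terms c_i = x_i·y_{i+1} − x_{i+1}·y_i:
  28, 35, 29, 31  ⇒  2A = 123, A = 61.5.
Then Σ (y_i + y_{i+1})·c_i = 306, so ȳ = 306 / (6·61.5) = 34/41.

34/41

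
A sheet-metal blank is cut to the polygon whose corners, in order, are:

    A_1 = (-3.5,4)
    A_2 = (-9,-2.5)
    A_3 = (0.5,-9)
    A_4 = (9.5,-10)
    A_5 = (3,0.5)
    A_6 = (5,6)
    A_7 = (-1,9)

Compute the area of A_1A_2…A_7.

Apply the surveyor's formula: 2A = Σ (x_i·y_{i+1} − x_{i+1}·y_i), indices taken mod 7.
A_1→A_2: (-3.5)(-2.5) − (-9)(4) = 44.75
A_2→A_3: (-9)(-9) − (0.5)(-2.5) = 82.25
A_3→A_4: (0.5)(-10) − (9.5)(-9) = 80.5
A_4→A_5: (9.5)(0.5) − (3)(-10) = 34.75
A_5→A_6: (3)(6) − (5)(0.5) = 15.5
A_6→A_7: (5)(9) − (-1)(6) = 51
A_7→A_1: (-1)(4) − (-3.5)(9) = 27.5
Σ = 336.25
Area = |Σ|/2 = 168.125.

168.125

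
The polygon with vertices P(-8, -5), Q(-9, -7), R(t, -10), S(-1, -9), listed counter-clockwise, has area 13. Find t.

-1

The doubled signed area Σ (x_i y_{i+1} − x_{i+1} y_i) is linear in t.
With t=0 it equals 24; the coefficient of t is -2 (from the two edges through R).
So -2·t + 24 = 2·13 = 26 ⇒ t = -1.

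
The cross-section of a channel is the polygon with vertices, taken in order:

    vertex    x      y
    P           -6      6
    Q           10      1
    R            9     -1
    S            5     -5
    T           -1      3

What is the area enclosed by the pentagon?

Σ = (-66) + (-19) + (-40) + (10) + (12) = -103
Area = |Σ|/2 = 51.5.

51.5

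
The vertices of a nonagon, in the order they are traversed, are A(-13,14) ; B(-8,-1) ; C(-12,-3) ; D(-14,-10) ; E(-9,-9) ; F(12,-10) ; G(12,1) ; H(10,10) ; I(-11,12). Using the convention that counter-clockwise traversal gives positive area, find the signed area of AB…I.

461.5

Apply the surveyor's formula: 2A = Σ (x_i·y_{i+1} − x_{i+1}·y_i), indices taken mod 9.
Σ = (125) + (12) + (78) + (36) + (198) + (132) + (110) + (230) + (2) = 923
Signed area = Σ/2 = 461.5 (positive ⇒ counter-clockwise traversal).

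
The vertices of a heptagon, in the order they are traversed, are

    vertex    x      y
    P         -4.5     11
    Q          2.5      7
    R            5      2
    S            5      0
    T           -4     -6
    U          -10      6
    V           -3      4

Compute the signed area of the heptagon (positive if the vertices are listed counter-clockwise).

-125

Apply the shoelace formula: 2A = Σ (x_i·y_{i+1} − x_{i+1}·y_i), indices taken mod 7.
Σ = (-59) + (-30) + (-10) + (-30) + (-84) + (-22) + (-15) = -250
Signed area = Σ/2 = -125 (negative ⇒ clockwise traversal).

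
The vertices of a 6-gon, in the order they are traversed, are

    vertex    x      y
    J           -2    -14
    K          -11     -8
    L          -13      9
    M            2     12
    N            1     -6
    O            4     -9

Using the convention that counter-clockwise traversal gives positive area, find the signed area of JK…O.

-299

Apply the surveyor's formula: 2A = Σ (x_i·y_{i+1} − x_{i+1}·y_i), indices taken mod 6.
Cross-terms: -138, -203, -174, -24, 15, -74  ⇒  Σ = -598
Signed area = Σ/2 = -299 (negative ⇒ clockwise traversal).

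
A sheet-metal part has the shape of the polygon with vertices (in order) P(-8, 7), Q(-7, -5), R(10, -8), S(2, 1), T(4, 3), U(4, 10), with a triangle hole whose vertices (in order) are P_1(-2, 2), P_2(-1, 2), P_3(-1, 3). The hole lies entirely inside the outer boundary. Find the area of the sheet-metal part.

179

Outer boundary:
Apply the shoelace (surveyor's) formula: 2A = Σ (x_i·y_{i+1} − x_{i+1}·y_i), indices taken mod 6.
Σ = (89) + (106) + (26) + (2) + (28) + (108) = 359
Area = |Σ|/2 = 179.5.
Hole:
Apply the shoelace formula: 2A = Σ (x_i·y_{i+1} − x_{i+1}·y_i), indices taken mod 3.
Cross-terms: -2, -1, 4  ⇒  Σ = 1
Area = |Σ|/2 = 0.5.
Net area = 179.5 − 0.5 = 179.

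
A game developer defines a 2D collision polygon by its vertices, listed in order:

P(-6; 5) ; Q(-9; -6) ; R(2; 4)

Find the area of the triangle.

Apply the shoelace formula: 2A = Σ (x_i·y_{i+1} − x_{i+1}·y_i), indices taken mod 3.
P→Q: (-6)(-6) − (-9)(5) = 81
Q→R: (-9)(4) − (2)(-6) = -24
R→P: (2)(5) − (-6)(4) = 34
Σ = 91
Area = |Σ|/2 = 45.5.

45.5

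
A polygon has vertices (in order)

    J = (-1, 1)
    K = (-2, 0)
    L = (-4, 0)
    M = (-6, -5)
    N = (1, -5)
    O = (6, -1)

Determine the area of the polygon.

45.5

Apply Gauss's area formula: 2A = Σ (x_i·y_{i+1} − x_{i+1}·y_i), indices taken mod 6.
J→K: (-1)(0) − (-2)(1) = 2
K→L: (-2)(0) − (-4)(0) = 0
L→M: (-4)(-5) − (-6)(0) = 20
M→N: (-6)(-5) − (1)(-5) = 35
N→O: (1)(-1) − (6)(-5) = 29
O→J: (6)(1) − (-1)(-1) = 5
Σ = 91
Area = |Σ|/2 = 45.5.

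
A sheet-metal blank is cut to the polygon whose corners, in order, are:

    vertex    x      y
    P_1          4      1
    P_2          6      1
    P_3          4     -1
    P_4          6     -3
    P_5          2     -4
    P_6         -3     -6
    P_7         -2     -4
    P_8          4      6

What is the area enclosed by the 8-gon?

Apply the surveyor's formula: 2A = Σ (x_i·y_{i+1} − x_{i+1}·y_i), indices taken mod 8.
Σ = (-2) + (-10) + (-6) + (-18) + (-24) + (0) + (4) + (-20) = -76
Area = |Σ|/2 = 38.

38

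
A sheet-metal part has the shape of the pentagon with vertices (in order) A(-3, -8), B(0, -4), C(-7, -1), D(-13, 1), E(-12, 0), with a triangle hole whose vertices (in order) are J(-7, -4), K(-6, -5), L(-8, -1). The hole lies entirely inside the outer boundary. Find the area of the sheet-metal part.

Outer boundary:
Σ = (12) + (-28) + (-20) + (12) + (96) = 72
Area = |Σ|/2 = 36.
Hole:
Apply the shoelace (surveyor's) formula: 2A = Σ (x_i·y_{i+1} − x_{i+1}·y_i), indices taken mod 3.
Cross-terms: 11, -34, 25  ⇒  Σ = 2
Area = |Σ|/2 = 1.
Net area = 36 − 1 = 35.

35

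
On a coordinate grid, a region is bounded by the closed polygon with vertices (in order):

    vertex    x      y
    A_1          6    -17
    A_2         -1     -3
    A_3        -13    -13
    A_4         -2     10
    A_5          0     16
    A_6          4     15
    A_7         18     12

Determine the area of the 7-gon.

456.5

Apply the shoelace (surveyor's) formula: 2A = Σ (x_i·y_{i+1} − x_{i+1}·y_i), indices taken mod 7.
A_1→A_2: (6)(-3) − (-1)(-17) = -35
A_2→A_3: (-1)(-13) − (-13)(-3) = -26
A_3→A_4: (-13)(10) − (-2)(-13) = -156
A_4→A_5: (-2)(16) − (0)(10) = -32
A_5→A_6: (0)(15) − (4)(16) = -64
A_6→A_7: (4)(12) − (18)(15) = -222
A_7→A_1: (18)(-17) − (6)(12) = -378
Σ = -913
Area = |Σ|/2 = 456.5.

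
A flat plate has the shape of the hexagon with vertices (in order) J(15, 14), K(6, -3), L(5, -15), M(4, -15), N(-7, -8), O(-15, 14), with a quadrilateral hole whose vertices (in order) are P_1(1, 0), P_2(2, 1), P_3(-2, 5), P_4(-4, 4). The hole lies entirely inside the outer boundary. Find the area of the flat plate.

486.5

Outer boundary:
Apply the shoelace (surveyor's) formula: 2A = Σ (x_i·y_{i+1} − x_{i+1}·y_i), indices taken mod 6.
Cross-terms: -129, -75, -15, -137, -218, -420  ⇒  Σ = -994
Area = |Σ|/2 = 497.
Hole:
Apply the shoelace (surveyor's) formula: 2A = Σ (x_i·y_{i+1} − x_{i+1}·y_i), indices taken mod 4.
Cross-terms: 1, 12, 12, -4  ⇒  Σ = 21
Area = |Σ|/2 = 10.5.
Net area = 497 − 10.5 = 486.5.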